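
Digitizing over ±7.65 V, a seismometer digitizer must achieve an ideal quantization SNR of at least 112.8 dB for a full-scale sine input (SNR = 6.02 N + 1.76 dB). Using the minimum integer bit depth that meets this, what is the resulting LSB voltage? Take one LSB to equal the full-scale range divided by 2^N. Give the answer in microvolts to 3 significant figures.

Range = 7.65 − (-7.65) = 15.3 V.
N ≥ (112.8 − 1.76)/6.02 = 18.445 → N_min = 19.
Step size = 15.3/524288 V = 29.2 µV.

29.2 µV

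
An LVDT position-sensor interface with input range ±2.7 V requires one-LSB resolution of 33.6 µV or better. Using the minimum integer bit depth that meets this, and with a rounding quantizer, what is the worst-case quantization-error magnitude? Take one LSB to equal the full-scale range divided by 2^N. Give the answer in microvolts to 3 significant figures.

10.3 µV

Span: 2.7 V − (-2.7 V) = 5.4 V.
5.4 V / 33.6 µV = 160700. Since 2^17 = 131072 and 2^18 = 262144, N = 18.
LSB = 5.4 V / 2^18 = 20.599 µV.
Half an LSB is 10.3 µV.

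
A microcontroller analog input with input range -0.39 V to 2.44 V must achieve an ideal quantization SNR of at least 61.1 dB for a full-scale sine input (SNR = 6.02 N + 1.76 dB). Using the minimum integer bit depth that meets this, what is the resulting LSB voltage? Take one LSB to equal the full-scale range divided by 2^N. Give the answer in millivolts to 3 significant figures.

2.76 mV

Full-scale range = 2.44 V − (-0.39 V) = 2.83 V.
Required N = ⌈(61.1 − 1.76)/6.02⌉ = ⌈9.857⌉ = 10.
Step size = 2.83/1024 V = 2.76 mV.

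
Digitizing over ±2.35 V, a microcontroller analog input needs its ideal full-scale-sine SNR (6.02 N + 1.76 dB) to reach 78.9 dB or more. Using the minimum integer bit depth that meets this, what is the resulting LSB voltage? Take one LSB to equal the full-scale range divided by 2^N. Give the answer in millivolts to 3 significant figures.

Full-scale range = 2.35 V − (-2.35 V) = 4.7 V.
Solving 6.02 N ≥ 78.9 − 1.76: N ≥ 12.814. Round up → N = 13.
Step size = 4.7/8192 V = 0.574 mV.

0.574 mV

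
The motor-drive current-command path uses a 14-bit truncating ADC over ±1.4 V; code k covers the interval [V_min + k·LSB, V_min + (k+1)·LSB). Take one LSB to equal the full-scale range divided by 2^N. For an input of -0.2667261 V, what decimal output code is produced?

6631

Span: 1.4 V − (-1.4 V) = 2.8 V. LSB = 2.8 V / 2^14 ≈ 170.9 µV.
code = ⌊(V_in − V_min)/LSB⌋ = ⌊(V_in − V_min) × 2^14 / range⌋
     = ⌊(-0.2667261 − (-1.4)) × 16384 / 2.8⌋ = ⌊1.1332739 × 16384/2.8⌋
     = ⌊6631.271⌋ = 6631.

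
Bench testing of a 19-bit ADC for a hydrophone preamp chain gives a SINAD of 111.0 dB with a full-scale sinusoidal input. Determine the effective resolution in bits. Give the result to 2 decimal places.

18.15 bits

(111.0 − 1.76) / 6.02 = 109.24/6.02 = 18.1462 effective bits.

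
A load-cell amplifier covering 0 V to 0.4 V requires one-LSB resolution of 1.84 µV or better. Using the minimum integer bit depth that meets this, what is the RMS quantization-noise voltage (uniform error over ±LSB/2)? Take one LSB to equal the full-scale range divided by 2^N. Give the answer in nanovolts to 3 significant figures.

Full-scale range = 0.4 V.
0.4 V / 1.84 µV = 217400. Since 2^17 = 131072 and 2^18 = 262144, N = 18.
One LSB is 0.4 V / 262144 = 1.5259 µV.
V_rms = LSB/√12 = 440 nV.

440 nV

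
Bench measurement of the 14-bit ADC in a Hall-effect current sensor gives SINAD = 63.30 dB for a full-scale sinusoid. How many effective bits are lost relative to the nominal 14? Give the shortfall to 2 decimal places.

ENOB = (SINAD − 1.76)/6.02 = (63.30 − 1.76)/6.02 = 10.2226 bits.
Shortfall = 14 − 10.2226 = 3.7774 bits.

3.78 bits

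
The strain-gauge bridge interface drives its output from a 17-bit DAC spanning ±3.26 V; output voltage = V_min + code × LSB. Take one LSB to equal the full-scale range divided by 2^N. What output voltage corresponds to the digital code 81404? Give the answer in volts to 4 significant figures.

0.7893 V

The full-scale span is 3.26 − (-3.26) = 6.52 V. LSB = 6.52 V / 2^17.
V_out = -3.26 + 81404 × (6.52/131072) V
      = -3.26 + 4.04933 = 0.789332 V.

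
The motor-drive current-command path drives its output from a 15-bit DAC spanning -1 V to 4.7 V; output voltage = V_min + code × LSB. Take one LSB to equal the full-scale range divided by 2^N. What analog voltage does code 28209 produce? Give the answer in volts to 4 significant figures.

3.907 V

Full-scale range = 4.7 V − (-1 V) = 5.7 V. LSB = 5.7 V / 2^15.
Output = V_min + (28209/32768) × range = -1 + 0.860870 × 5.7 V
      = -1 V + 4.90696 V = 3.90696 V.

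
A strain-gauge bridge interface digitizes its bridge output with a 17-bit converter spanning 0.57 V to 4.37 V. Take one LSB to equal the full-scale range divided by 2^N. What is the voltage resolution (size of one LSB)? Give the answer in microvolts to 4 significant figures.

28.99 µV

Range = 4.37 − (0.57) = 3.8 V.
Number of codes = 2^17 = 131072.
LSB = 3.8 V ÷ 2^17 = 3.8/131072 V = 28.99 µV.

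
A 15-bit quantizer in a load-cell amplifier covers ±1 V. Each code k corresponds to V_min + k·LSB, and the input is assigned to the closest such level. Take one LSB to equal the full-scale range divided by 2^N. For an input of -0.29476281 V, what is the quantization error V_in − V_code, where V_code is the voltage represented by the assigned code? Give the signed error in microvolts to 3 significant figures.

−24.0 µV

Full-scale range = 1 V − (-1 V) = 2 V. LSB = 2 V / 2^15 ≈ 61.04 µV.
(V_in − V_min)/LSB = (-0.29476281 − (-1)) × 32768/2 = 11554.6061 → nearest code k = 11555.
V_code = V_min + k × range/2^15 = -1 + 11555 × 2/32768 = -0.29473876953 V.
Error = V_in − V_code = -0.29476281 − (-0.29473876953) = −24.0 µV.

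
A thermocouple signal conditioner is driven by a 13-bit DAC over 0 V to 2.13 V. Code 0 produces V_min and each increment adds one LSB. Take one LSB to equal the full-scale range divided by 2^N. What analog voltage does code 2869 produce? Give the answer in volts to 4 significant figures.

Range is 2.13 V. LSB = 2.13 V / 2^13.
V_out = V_min + code × LSB = 0 V + 2869 × 2.13 V / 8192
      = 0 V + 0.745968 V = 0.745968 V.

0.7460 V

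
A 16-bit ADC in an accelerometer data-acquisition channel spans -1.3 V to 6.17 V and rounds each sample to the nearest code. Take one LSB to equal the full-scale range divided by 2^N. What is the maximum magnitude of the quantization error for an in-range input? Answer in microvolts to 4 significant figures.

Span: 6.17 V − (-1.3 V) = 7.47 V.
LSB = 7.47 V / 2^16 = 113.983 µV.
Worst-case error for round-to-nearest is half an LSB: 56.99 µV.

56.99 µV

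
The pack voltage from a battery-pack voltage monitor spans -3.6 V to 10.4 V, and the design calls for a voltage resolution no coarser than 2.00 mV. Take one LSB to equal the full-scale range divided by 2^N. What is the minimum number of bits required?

13 bits

Full-scale range = 10.4 V − (-3.6 V) = 14 V.
Required number of levels: 14/2.00 mV = 7000.0; smallest N with 2^N ≥ that is 13.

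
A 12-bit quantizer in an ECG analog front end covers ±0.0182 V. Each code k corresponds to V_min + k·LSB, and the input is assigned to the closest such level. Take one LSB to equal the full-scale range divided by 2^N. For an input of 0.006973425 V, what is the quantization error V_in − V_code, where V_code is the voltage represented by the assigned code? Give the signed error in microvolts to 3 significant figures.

Span: 0.0182 V − (-0.0182 V) = 0.0364 V. LSB = 0.0364 V / 2^12 ≈ 8.887 µV.
Position in LSBs: (0.006973425 − (-0.0182)) × 4096/0.0364 = 2832.7019; rounding gives k = 2833.
V_code = -0.0182 + (2833/4096) × 0.0364 = 0.006976074219 V.
Error = V_in − V_code = 0.006973425 − (0.006976074219) = −2.65 µV.

−2.65 µV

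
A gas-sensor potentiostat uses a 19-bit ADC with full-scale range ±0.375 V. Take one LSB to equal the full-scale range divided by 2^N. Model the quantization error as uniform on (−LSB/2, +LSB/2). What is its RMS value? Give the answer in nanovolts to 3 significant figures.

413 nV

Range = 0.375 − (-0.375) = 0.75 V.
LSB = 0.75 V ÷ 2^19 = 0.75/524288 V = 1.4305 µV.
RMS of a uniform error over width LSB is LSB/√12 = 413 nV.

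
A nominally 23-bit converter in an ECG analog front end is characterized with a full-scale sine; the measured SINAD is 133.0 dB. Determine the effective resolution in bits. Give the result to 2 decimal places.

ENOB = (133.0 − 1.76)/6.02 = 21.8007 bits.

21.80 bits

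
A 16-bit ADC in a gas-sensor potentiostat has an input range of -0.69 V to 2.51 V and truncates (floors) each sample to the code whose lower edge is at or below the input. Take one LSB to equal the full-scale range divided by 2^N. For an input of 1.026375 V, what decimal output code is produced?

35151

Full-scale range = 2.51 V − (-0.69 V) = 3.2 V. LSB = 3.2 V / 2^16 ≈ 48.83 µV.
code = ⌊(V_in − V_min)/LSB⌋ = ⌊(V_in − V_min) × 2^16 / range⌋
     = ⌊(1.026375 − (-0.69)) × 65536 / 3.2⌋ = ⌊1.716375 × 65536/3.2⌋
     = ⌊35151.360⌋ = 35151.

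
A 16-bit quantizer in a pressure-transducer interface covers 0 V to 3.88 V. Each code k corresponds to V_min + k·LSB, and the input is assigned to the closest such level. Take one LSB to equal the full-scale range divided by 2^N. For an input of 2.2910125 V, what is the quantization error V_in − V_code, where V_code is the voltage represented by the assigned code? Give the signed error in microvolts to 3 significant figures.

V_FS = 3.88 V. LSB = 3.88 V / 2^16 ≈ 59.20 µV.
(2.2910125 − (0)) / LSB = 2.2910125 × 65536/3.88 = 38696.8544. Nearest integer: k = 38697.
Reconstructed level: 0 + 38697 × 3.88/65536 V = 2.2910211182 V.
V_in − V_code = 2.2910125 − (2.2910211182) = −8.62 µV.

−8.62 µV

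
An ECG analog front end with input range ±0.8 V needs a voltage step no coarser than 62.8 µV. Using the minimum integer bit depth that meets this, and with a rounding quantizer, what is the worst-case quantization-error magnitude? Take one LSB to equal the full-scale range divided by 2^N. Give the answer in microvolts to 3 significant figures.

The full-scale span is 0.8 − (-0.8) = 1.6 V.
Need 2^N ≥ 1.6 V / 62.8 µV = 25480 → N_min = 15.
Step size = 1.6/32768 V = 48.828 µV.
Max error for round-to-nearest is LSB/2 = 24.4 µV.

24.4 µV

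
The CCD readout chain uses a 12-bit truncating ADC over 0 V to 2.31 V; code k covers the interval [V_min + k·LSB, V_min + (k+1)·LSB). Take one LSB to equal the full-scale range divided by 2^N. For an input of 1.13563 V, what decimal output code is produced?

2013

Full-scale range = 2.31 V. LSB = 2.31 V / 2^12 ≈ 0.5640 mV.
V_in − V_min = 1.13563 − (0) = 1.13563 V.
Divide by LSB: 1.13563 × 4096/2.31 = 2013.6539.
Truncating gives code 2013.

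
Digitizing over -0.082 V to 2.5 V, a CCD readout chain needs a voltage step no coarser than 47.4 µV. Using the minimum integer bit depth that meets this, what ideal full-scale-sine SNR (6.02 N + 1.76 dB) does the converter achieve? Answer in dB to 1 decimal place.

The full-scale span is 2.5 − (-0.082) = 2.582 V.
2.582 V / 47.4 µV = 54470. Since 2^15 = 32768 and 2^16 = 65536, N = 16.
Ideal SNR at N = 16: 6.02·16 + 1.76 = 98.1 dB.

98.1 dB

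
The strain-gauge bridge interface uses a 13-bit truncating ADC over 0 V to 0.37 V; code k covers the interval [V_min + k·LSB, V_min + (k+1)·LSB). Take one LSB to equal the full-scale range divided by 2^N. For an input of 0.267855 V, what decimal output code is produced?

5930

Range is 0.37 V. LSB = 0.37 V / 2^13 ≈ 45.17 µV.
code = ⌊(V_in − V_min)/LSB⌋ = ⌊(V_in − V_min) × 2^13 / range⌋
     = ⌊(0.267855 − (0)) × 8192 / 0.37⌋ = ⌊0.267855 × 8192/0.37⌋
     = ⌊5930.454⌋ = 5930.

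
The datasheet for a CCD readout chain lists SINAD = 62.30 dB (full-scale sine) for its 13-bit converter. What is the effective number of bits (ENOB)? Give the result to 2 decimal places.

(62.30 − 1.76) / 6.02 = 60.54/6.02 = 10.0565 effective bits.

10.06 bits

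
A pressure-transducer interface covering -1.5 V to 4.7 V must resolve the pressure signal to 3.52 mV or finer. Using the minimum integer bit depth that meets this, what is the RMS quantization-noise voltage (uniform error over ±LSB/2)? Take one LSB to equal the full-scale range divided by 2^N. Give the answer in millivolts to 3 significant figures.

0.874 mV

The full-scale span is 4.7 − (-1.5) = 6.2 V.
6.2 V / 3.52 mV = 1761. Since 2^10 = 1024 and 2^11 = 2048, N = 11.
LSB = 6.2 V / 2^11 = 3.0273 mV.
σ_q = LSB/√12 = 3.0273 mV/3.4641 = 0.874 mV.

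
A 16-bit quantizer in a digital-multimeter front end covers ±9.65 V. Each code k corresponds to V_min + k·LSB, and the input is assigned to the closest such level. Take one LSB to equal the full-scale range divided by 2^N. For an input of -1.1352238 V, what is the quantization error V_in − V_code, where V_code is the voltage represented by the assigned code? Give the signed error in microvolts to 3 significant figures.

+53.0 µV

Full-scale range = 9.65 V − (-9.65 V) = 19.3 V. LSB = 19.3 V / 2^16 ≈ 294.5 µV.
(V_in − V_min)/LSB = (-1.1352238 − (-9.65)) × 65536/19.3 = 28913.1800 → nearest code k = 28913.
V_code = -9.65 + (28913/65536) × 19.3 = -1.1352767944 V.
Error = V_in − V_code = -1.1352238 − (-1.1352767944) = +53.0 µV.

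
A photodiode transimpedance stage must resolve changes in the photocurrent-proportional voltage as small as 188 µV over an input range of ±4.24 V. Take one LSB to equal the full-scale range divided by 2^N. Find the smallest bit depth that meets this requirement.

16 bits

Range = 4.24 − (-4.24) = 8.48 V.
Levels needed ≥ 8.48/188 µV = 45110. 2^16 = 65536 suffices, so N_min = 16.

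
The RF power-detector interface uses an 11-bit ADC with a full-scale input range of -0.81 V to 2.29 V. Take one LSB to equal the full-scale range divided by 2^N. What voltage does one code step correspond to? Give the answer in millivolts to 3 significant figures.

Full-scale range = 2.29 V − (-0.81 V) = 3.1 V.
2^11 = 2048 levels.
Step size = 3.1/2048 V = 1.51 mV.

1.51 mV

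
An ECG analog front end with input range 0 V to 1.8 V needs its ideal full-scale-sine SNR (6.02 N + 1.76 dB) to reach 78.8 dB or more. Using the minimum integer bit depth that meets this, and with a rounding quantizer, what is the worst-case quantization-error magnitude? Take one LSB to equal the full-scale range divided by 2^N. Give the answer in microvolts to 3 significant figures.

110 µV

Range is 1.8 V.
6.02 N + 1.76 ≥ 78.8 gives N ≥ 12.797, so the minimum integer is 13.
LSB = 1.8 V / 2^13 = 219.73 µV.
Half an LSB is 110 µV.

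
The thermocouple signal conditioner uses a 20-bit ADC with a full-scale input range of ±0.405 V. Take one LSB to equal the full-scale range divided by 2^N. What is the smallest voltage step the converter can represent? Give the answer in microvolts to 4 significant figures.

0.7725 µV

Range = 0.405 − (-0.405) = 0.81 V.
2^20 = 1048576 levels.
LSB = 0.81 V ÷ 2^20 = 0.81/1048576 V = 0.7725 µV.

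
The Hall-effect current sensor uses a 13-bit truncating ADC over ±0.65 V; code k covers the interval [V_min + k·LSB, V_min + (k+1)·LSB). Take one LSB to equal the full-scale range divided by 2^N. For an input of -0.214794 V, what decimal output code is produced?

Span: 0.65 V − (-0.65 V) = 1.3 V. LSB = 1.3 V / 2^13 ≈ 158.7 µV.
(V_in − V_min) × 2^13/range = (-0.214794 − (-0.65)) × 8192/1.3 = 2742.467.
Floor → code = 2742.

2742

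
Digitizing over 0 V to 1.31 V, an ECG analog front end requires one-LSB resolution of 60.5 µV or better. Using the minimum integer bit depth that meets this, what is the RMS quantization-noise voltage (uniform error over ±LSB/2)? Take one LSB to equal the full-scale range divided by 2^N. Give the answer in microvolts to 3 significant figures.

11.5 µV

Span = 1.31 V.
Required number of levels: 1.31/60.5 µV = 21653; smallest N with 2^N ≥ that is 15.
LSB = 1.31 V / 2^15 = 39.978 µV.
RMS noise = LSB/√12 = 11.5 µV.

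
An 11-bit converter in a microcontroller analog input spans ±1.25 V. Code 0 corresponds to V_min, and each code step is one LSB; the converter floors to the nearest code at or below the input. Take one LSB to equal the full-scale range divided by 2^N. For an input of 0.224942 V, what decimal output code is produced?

Span: 1.25 V − (-1.25 V) = 2.5 V. LSB = 2.5 V / 2^11 ≈ 1.221 mV.
code = ⌊(V_in − V_min)/LSB⌋ = ⌊(V_in − V_min) × 2^11 / range⌋
     = ⌊(0.224942 − (-1.25)) × 2048 / 2.5⌋ = ⌊1.474942 × 2048/2.5⌋
     = ⌊1208.272⌋ = 1208.

1208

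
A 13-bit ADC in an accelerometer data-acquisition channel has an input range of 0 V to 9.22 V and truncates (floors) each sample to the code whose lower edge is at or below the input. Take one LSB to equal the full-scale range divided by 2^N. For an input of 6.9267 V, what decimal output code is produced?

Span = 9.22 V. LSB = 9.22 V / 2^13 ≈ 1.125 mV.
(V_in − V_min) × 2^13/range = (6.9267 − (0)) × 8192/9.22 = 6154.395.
Floor → code = 6154.

6154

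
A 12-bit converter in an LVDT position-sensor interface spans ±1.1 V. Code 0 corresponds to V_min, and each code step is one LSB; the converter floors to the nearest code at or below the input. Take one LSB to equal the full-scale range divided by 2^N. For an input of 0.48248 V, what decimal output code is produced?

Span: 1.1 V − (-1.1 V) = 2.2 V. LSB = 2.2 V / 2^12 ≈ 0.5371 mV.
(V_in − V_min) × 2^12/range = (0.48248 − (-1.1)) × 4096/2.2 = 2946.290.
Floor → code = 2946.

2946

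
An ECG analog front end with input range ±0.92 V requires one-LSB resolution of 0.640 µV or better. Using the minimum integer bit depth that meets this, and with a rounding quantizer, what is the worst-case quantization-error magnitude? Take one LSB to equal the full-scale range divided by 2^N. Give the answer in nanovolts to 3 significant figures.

The full-scale span is 0.92 − (-0.92) = 1.84 V.
Required number of levels: 1.84/0.640 µV = 2.8750e6; smallest N with 2^N ≥ that is 22.
LSB = 1.84 V / 2^22 = 438.69 nV.
Max error for round-to-nearest is LSB/2 = 219 nV.

219 nV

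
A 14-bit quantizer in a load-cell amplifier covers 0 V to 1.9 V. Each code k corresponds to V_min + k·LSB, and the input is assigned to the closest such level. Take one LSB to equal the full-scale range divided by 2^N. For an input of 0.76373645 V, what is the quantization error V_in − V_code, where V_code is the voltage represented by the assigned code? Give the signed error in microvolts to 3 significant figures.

−20.9 µV

Full-scale range = 1.9 V. LSB = 1.9 V / 2^14 ≈ 116.0 µV.
(0.76373645 − (0)) / LSB = 0.76373645 × 16384/1.9 = 6585.8200. Nearest integer: k = 6586.
Reconstructed level: 0 + 6586 × 1.9/16384 V = 0.76375732422 V.
V_in − V_code = 0.76373645 − (0.76375732422) = −20.9 µV.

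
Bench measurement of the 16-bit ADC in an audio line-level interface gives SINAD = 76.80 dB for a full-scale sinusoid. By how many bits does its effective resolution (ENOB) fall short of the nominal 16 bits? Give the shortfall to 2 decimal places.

3.53 bits

Effective bits = (76.80 − 1.76)/6.02 = 12.4651.
16 − 12.4651 = 3.53 bits below nominal.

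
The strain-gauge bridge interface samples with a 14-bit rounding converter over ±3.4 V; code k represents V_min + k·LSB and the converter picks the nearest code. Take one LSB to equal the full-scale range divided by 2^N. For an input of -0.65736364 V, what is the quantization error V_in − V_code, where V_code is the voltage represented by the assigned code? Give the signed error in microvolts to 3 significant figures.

+58.2 µV

Full-scale range = 3.4 V − (-3.4 V) = 6.8 V. LSB = 6.8 V / 2^14 ≈ 415.0 µV.
Position in LSBs: (-0.65736364 − (-3.4)) × 16384/6.8 = 6608.1403; rounding gives k = 6608.
Reconstructed level: -3.4 + 6608 × 6.8/16384 V = -0.65742187500 V.
e = -0.65736364 − (-0.65742187500) = +58.2 µV.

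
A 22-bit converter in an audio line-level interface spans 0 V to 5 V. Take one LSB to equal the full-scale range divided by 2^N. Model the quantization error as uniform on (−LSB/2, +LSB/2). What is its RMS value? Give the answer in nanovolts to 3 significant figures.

344 nV

Full-scale range = 5 V.
One LSB is 5 V / 4194304 = 1.1921 µV.
For a uniform distribution on [−LSB/2, +LSB/2], V_rms = LSB/√12 = 1.1921 µV/3.4641 = 344 nV.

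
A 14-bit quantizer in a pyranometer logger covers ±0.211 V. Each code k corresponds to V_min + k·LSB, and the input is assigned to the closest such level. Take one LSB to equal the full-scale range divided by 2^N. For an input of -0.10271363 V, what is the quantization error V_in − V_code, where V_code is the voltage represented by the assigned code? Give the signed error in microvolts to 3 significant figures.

Full-scale range = 0.211 V − (-0.211 V) = 0.422 V. LSB = 0.422 V / 2^14 ≈ 25.76 µV.
(V_in − V_min)/LSB = (-0.10271363 − (-0.211)) × 16384/0.422 = 4204.1798 → nearest code k = 4204.
Reconstructed level: -0.211 + 4204 × 0.422/16384 V = -0.10271826172 V.
V_in − V_code = -0.10271363 − (-0.10271826172) = +4.63 µV.

+4.63 µV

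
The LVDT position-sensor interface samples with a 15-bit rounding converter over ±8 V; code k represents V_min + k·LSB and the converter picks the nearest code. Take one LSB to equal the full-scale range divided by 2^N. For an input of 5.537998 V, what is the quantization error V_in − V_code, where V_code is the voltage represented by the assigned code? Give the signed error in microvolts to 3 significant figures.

−87.9 µV

Span: 8 V − (-8 V) = 16 V. LSB = 16 V / 2^15 ≈ 488.3 µV.
(5.537998 − (-8)) / LSB = 13.537998 × 32768/16 = 27725.8199. Nearest integer: k = 27726.
V_code = -8 + (27726/32768) × 16 = 5.5380859375 V.
Error = V_in − V_code = 5.537998 − (5.5380859375) = −87.9 µV.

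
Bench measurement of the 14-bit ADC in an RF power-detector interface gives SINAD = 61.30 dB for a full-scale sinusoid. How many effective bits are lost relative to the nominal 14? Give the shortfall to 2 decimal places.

4.11 bits

N_eff = (61.30 − 1.76)/6.02 = 9.8904 bits.
Shortfall = 14 − 9.8904 = 4.1096 bits.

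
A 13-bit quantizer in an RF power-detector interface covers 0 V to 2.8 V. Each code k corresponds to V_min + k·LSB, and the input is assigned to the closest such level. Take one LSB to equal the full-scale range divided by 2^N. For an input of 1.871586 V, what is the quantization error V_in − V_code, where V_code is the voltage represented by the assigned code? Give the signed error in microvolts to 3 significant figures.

−93.7 µV

Full-scale range = 2.8 V. LSB = 2.8 V / 2^13 ≈ 341.8 µV.
Position in LSBs: (1.871586 − (0)) × 8192/2.8 = 5475.7259; rounding gives k = 5476.
Reconstructed level: 0 + 5476 × 2.8/8192 V = 1.871679688 V.
Error = V_in − V_code = 1.871586 − (1.871679688) = −93.7 µV.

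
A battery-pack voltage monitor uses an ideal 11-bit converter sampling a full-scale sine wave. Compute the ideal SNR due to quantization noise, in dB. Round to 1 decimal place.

For an ideal N-bit converter with full-scale sine input, SNR = 6.02 N + 1.76 dB. SNR = 6.02 × 11 + 1.76 = 66.22 + 1.76 = 67.98 dB.

68.0 dB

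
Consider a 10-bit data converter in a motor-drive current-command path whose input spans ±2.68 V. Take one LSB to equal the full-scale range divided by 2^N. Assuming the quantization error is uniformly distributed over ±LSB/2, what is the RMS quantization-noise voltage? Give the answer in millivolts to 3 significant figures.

The full-scale span is 2.68 − (-2.68) = 5.36 V.
LSB = 5.36 V / 2^10 = 5.2344 mV.
RMS of a uniform error over width LSB is LSB/√12 = 1.51 mV.

1.51 mV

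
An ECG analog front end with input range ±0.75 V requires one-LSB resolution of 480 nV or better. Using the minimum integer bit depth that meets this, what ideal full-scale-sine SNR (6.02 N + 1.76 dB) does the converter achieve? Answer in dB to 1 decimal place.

Range = 0.75 − (-0.75) = 1.5 V.
Levels needed ≥ 1.5/480 nV = 3.125e6. 2^22 = 4194304 suffices, so N_min = 22.
Ideal SNR at N = 22: 6.02·22 + 1.76 = 134.2 dB.

134.2 dB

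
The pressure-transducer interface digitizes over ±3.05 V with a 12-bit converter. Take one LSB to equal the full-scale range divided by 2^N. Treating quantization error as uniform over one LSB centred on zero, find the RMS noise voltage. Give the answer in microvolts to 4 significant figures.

The full-scale span is 3.05 − (-3.05) = 6.1 V.
LSB = 6.1 V / 2^12 = 1.48926 mV.
For a uniform distribution on [−LSB/2, +LSB/2], V_rms = LSB/√12 = 1.48926 mV/3.4641 = 429.9 µV.

429.9 µV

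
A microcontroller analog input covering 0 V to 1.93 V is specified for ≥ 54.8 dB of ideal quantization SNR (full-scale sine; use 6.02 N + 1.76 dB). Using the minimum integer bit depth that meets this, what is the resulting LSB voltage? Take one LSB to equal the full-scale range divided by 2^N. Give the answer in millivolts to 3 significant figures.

3.77 mV

V_FS = 1.93 V.
Solving 6.02 N ≥ 54.8 − 1.76: N ≥ 8.811. Round up → N = 9.
One LSB is 1.93 V / 512 = 3.77 mV.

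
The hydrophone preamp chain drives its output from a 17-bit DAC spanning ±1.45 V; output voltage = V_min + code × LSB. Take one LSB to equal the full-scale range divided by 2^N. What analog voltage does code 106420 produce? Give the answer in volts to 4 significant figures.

The full-scale span is 1.45 − (-1.45) = 2.9 V. LSB = 2.9 V / 2^17.
V_out = -1.45 + 106420 × (2.9/131072) V
      = -1.45 + 2.35457 = 0.904568 V.

0.9046 V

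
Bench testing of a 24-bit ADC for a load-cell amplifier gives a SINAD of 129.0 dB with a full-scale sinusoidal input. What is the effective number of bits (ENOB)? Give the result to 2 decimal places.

21.14 bits

ENOB = (SINAD − 1.76) / 6.02 = (129.0 − 1.76) / 6.02 = 127.24 / 6.02 = 21.1362.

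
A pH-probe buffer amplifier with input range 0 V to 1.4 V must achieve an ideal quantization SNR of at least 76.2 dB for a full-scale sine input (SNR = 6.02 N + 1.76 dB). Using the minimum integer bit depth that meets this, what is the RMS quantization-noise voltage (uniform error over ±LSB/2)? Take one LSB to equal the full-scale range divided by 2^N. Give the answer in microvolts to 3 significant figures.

Full-scale range = 1.4 V.
N ≥ (76.2 − 1.76)/6.02 = 12.365 → N_min = 13.
One LSB is 1.4 V / 8192 = 170.90 µV.
σ_q = LSB/√12 = 170.90 µV/3.4641 = 49.3 µV.

49.3 µV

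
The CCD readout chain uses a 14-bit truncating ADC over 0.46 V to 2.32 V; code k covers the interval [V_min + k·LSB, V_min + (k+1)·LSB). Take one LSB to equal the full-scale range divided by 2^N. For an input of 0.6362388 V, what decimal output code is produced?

1552

Range = 2.32 − (0.46) = 1.86 V. LSB = 1.86 V / 2^14 ≈ 113.5 µV.
(V_in − V_min) × 2^14/range = (0.6362388 − (0.46)) × 16384/1.86 = 1552.417.
Floor → code = 1552.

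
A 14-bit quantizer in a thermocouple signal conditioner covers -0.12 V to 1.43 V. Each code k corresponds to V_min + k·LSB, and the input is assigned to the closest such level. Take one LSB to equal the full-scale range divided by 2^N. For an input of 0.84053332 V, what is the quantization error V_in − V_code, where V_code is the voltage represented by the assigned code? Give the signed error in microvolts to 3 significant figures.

+13.9 µV

Full-scale range = 1.43 V − (-0.12 V) = 1.55 V. LSB = 1.55 V / 2^14 ≈ 94.60 µV.
Position in LSBs: (0.84053332 − (-0.12)) × 16384/1.55 = 10153.1470; rounding gives k = 10153.
V_code = V_min + k × range/2^14 = -0.12 + 10153 × 1.55/16384 = 0.84051940918 V.
V_in − V_code = 0.84053332 − (0.84051940918) = +13.9 µV.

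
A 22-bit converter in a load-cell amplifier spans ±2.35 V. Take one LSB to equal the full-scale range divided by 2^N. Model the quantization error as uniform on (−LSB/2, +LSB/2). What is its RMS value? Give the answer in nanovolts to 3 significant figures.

Full-scale range = 2.35 V − (-2.35 V) = 4.7 V.
LSB = 4.7 V / 2^22 = 1.1206 µV.
For a uniform distribution on [−LSB/2, +LSB/2], V_rms = LSB/√12 = 1.1206 µV/3.4641 = 323 nV.

323 nV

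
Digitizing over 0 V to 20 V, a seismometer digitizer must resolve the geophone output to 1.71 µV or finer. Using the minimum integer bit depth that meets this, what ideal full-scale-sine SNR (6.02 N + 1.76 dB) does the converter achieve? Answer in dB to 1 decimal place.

V_FS = 20 V.
Required number of levels: 20/1.71 µV = 1.1696e7; smallest N with 2^N ≥ that is 24.
SNR = 6.02 × 24 + 1.76 = 146.24 dB.

146.2 dB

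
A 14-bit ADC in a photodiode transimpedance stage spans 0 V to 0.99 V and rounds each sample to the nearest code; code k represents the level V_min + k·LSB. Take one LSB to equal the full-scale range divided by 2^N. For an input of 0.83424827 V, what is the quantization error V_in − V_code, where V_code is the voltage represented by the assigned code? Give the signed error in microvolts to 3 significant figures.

V_FS = 0.99 V. LSB = 0.99 V / 2^14 ≈ 60.42 µV.
(0.83424827 − (0)) / LSB = 0.83424827 × 16384/0.99 = 13806.3875. Nearest integer: k = 13806.
V_code = V_min + k × range/2^14 = 0 + 13806 × 0.99/16384 = 0.83422485352 V.
Error = V_in − V_code = 0.83424827 − (0.83422485352) = +23.4 µV.

+23.4 µV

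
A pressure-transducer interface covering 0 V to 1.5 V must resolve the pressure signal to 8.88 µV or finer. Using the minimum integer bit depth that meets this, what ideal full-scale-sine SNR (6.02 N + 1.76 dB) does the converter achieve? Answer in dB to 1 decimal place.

V_FS = 1.5 V.
Levels needed ≥ 1.5/8.88 µV = 168900. 2^18 = 262144 suffices, so N_min = 18.
Ideal SNR at N = 18: 6.02·18 + 1.76 = 110.1 dB.

110.1 dB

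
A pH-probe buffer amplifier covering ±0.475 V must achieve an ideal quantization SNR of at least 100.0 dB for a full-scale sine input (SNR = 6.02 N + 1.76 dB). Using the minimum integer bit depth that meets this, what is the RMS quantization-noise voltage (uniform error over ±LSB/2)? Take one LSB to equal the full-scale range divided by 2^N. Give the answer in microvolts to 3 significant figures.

The full-scale span is 0.475 − (-0.475) = 0.95 V.
Required N = ⌈(100.0 − 1.76)/6.02⌉ = ⌈16.319⌉ = 17.
LSB = 0.95 V ÷ 2^17 = 0.95/131072 V = 7.2479 µV.
σ_q = LSB/√12 = 7.2479 µV/3.4641 = 2.09 µV.

2.09 µV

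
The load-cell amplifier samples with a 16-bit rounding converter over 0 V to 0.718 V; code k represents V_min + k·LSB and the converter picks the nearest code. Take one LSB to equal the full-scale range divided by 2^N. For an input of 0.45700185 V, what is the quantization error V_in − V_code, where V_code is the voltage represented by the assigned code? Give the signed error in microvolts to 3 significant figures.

+2.12 µV

Range is 0.718 V. LSB = 0.718 V / 2^16 ≈ 10.96 µV.
(0.45700185 − (0)) / LSB = 0.45700185 × 65536/0.718 = 41713.1939. Nearest integer: k = 41713.
V_code = V_min + k × range/2^16 = 0 + 41713 × 0.718/65536 = 0.45699972534 V.
V_in − V_code = 0.45700185 − (0.45699972534) = +2.12 µV.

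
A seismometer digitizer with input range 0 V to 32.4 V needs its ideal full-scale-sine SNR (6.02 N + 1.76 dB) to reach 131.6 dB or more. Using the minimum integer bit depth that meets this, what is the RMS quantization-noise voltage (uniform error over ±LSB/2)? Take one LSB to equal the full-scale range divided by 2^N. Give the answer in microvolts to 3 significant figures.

Full-scale range = 32.4 V.
6.02 N + 1.76 ≥ 131.6 gives N ≥ 21.568, so the minimum integer is 22.
LSB = 32.4 V / 2^22 = 7.7248 µV.
RMS noise = LSB/√12 = 2.23 µV.

2.23 µV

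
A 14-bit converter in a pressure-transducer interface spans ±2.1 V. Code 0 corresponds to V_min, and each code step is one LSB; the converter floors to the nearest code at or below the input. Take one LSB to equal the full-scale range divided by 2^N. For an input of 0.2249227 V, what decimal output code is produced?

Range = 2.1 − (-2.1) = 4.2 V. LSB = 4.2 V / 2^14 ≈ 256.3 µV.
V_in − V_min = 0.2249227 − (-2.1) = 2.3249227 V.
Divide by LSB: 2.3249227 × 16384/4.2 = 9069.4127.
Truncating gives code 9069.

9069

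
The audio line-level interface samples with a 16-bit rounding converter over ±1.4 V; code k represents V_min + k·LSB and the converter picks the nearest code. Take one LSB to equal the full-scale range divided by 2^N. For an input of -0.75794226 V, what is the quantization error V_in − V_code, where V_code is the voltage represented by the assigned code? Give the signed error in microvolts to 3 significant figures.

−7.69 µV

Span: 1.4 V − (-1.4 V) = 2.8 V. LSB = 2.8 V / 2^16 ≈ 42.72 µV.
Position in LSBs: (-0.75794226 − (-1.4)) × 65536/2.8 = 15027.8200; rounding gives k = 15028.
V_code = -1.4 + (15028/65536) × 2.8 = -0.75793457031 V.
Error = V_in − V_code = -0.75794226 − (-0.75793457031) = −7.69 µV.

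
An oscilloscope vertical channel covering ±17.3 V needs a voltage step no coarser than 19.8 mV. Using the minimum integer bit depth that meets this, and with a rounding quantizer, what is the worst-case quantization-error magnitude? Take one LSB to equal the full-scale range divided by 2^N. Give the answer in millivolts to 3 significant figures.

Range = 17.3 − (-17.3) = 34.6 V.
Levels needed ≥ 34.6/19.8 mV = 1747. 2^11 = 2048 suffices, so N_min = 11.
LSB = 34.6 V ÷ 2^11 = 34.6/2048 V = 16.895 mV.
Max error for round-to-nearest is LSB/2 = 8.45 mV.

8.45 mV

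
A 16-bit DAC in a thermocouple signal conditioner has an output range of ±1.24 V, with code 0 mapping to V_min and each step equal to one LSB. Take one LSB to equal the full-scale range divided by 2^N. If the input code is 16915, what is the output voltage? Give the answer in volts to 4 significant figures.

-0.5999 V

Span: 1.24 V − (-1.24 V) = 2.48 V. LSB = 2.48 V / 2^16.
V_out = -1.24 + 16915 × (2.48/65536) V
      = -1.24 V + 0.640094 V = -0.599906 V.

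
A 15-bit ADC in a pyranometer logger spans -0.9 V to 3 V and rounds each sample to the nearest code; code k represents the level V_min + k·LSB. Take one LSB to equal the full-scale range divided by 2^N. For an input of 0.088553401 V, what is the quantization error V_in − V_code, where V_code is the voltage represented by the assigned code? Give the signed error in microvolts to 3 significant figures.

−14.7 µV

Range = 3 − (-0.9) = 3.9 V. LSB = 3.9 V / 2^15 ≈ 119.0 µV.
(0.088553401 − (-0.9)) / LSB = 0.988553401 × 32768/3.9 = 8305.8764. Nearest integer: k = 8306.
V_code = -0.9 + (8306/32768) × 3.9 = 0.088568115234 V.
V_in − V_code = 0.088553401 − (0.088568115234) = −14.7 µV.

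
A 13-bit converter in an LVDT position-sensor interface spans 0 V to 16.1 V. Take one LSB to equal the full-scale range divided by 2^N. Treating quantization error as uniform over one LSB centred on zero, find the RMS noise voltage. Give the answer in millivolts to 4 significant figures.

Range is 16.1 V.
Step size = 16.1/8192 V = 1.96533 mV.
For a uniform distribution on [−LSB/2, +LSB/2], V_rms = LSB/√12 = 1.96533 mV/3.4641 = 0.5673 mV.

0.5673 mV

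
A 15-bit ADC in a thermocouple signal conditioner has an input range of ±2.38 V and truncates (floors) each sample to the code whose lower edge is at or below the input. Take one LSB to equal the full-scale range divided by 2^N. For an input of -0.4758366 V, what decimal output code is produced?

Full-scale range = 2.38 V − (-2.38 V) = 4.76 V. LSB = 4.76 V / 2^15 ≈ 145.3 µV.
V_in − V_min = -0.4758366 − (-2.38) = 1.9041634 V.
Divide by LSB: 1.9041634 × 32768/4.76 = 13108.3249.
Truncating gives code 13108.

13108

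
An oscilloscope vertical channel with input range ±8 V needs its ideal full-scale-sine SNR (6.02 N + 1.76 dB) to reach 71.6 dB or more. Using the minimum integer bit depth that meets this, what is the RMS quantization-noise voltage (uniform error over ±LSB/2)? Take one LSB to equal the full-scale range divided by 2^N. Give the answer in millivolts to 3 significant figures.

1.13 mV

The full-scale span is 8 − (-8) = 16 V.
Required N = ⌈(71.6 − 1.76)/6.02⌉ = ⌈11.601⌉ = 12.
Step size = 16/4096 V = 3.9063 mV.
V_rms = LSB/√12 = 1.13 mV.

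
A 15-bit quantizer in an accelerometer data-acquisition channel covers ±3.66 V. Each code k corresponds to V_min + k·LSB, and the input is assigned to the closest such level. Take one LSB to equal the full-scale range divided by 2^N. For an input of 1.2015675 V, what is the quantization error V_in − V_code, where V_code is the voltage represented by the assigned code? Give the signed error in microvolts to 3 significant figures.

Range = 3.66 − (-3.66) = 7.32 V. LSB = 7.32 V / 2^15 ≈ 223.4 µV.
(V_in − V_min)/LSB = (1.2015675 − (-3.66)) × 32768/7.32 = 21762.8202 → nearest code k = 21763.
Reconstructed level: -3.66 + 21763 × 7.32/32768 V = 1.2016076660 V.
e = 1.2015675 − (1.2016076660) = −40.2 µV.

−40.2 µV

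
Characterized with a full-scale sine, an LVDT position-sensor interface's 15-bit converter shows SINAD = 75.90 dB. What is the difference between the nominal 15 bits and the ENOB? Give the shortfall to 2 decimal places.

Effective bits = (75.90 − 1.76)/6.02 = 12.3156.
Lost resolution: 15 − 12.3156 = 2.6844 bits.

2.68 bits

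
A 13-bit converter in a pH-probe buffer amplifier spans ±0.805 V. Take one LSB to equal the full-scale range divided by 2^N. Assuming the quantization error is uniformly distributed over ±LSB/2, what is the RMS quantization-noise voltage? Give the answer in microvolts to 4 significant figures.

Range = 0.805 − (-0.805) = 1.61 V.
LSB = 1.61 V / 2^13 = 196.533 µV.
σ_q = LSB/√12 = 196.533 µV/3.4641 = 56.73 µV.

56.73 µV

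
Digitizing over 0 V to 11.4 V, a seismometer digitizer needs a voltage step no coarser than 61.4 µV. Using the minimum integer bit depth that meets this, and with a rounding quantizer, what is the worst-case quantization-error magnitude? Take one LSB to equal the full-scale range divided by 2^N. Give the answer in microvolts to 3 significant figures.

21.7 µV

Full-scale range = 11.4 V.
11.4 V / 61.4 µV = 185700. Since 2^17 = 131072 and 2^18 = 262144, N = 18.
Step size = 11.4/262144 V = 43.488 µV.
Max error for round-to-nearest is LSB/2 = 21.7 µV.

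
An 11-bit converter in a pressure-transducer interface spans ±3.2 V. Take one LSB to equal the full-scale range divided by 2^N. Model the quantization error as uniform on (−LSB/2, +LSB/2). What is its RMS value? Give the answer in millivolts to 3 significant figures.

Span: 3.2 V − (-3.2 V) = 6.4 V.
Step size = 6.4/2048 V = 3.1250 mV.
RMS of a uniform error over width LSB is LSB/√12 = 0.902 mV.

0.902 mV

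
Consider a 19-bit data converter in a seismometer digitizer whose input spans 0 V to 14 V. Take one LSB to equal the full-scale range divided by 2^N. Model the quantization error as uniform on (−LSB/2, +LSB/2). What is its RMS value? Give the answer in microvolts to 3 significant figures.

7.71 µV

Range is 14 V.
LSB = 14 V ÷ 2^19 = 14/524288 V = 26.703 µV.
V_rms = LSB/√12 = 26.703 µV / √12 = 7.71 µV.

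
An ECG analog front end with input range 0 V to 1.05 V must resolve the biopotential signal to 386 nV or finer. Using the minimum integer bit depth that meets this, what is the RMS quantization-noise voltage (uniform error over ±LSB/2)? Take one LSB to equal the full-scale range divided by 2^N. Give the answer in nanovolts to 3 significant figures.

72.3 nV

Full-scale range = 1.05 V.
Levels needed ≥ 1.05/386 nV = 2.720e6. 2^22 = 4194304 suffices, so N_min = 22.
LSB = 1.05 V ÷ 2^22 = 1.05/4194304 V = 250.34 nV.
V_rms = LSB/√12 = 72.3 nV.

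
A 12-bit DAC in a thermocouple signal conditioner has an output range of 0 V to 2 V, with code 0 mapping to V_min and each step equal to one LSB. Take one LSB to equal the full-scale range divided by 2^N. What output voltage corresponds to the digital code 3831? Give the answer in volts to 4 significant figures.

1.871 V

Full-scale range = 2 V. LSB = 2 V / 2^12.
Output = V_min + (3831/4096) × range = 0 + 0.935303 × 2 V
      = 0 V + 1.87061 V = 1.87061 V.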